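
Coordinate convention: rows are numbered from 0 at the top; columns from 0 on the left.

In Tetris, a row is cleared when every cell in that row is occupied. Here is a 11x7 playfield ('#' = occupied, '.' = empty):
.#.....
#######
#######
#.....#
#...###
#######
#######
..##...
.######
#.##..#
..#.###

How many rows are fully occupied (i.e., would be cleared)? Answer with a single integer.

Answer: 4

Derivation:
Check each row:
  row 0: 6 empty cells -> not full
  row 1: 0 empty cells -> FULL (clear)
  row 2: 0 empty cells -> FULL (clear)
  row 3: 5 empty cells -> not full
  row 4: 3 empty cells -> not full
  row 5: 0 empty cells -> FULL (clear)
  row 6: 0 empty cells -> FULL (clear)
  row 7: 5 empty cells -> not full
  row 8: 1 empty cell -> not full
  row 9: 3 empty cells -> not full
  row 10: 3 empty cells -> not full
Total rows cleared: 4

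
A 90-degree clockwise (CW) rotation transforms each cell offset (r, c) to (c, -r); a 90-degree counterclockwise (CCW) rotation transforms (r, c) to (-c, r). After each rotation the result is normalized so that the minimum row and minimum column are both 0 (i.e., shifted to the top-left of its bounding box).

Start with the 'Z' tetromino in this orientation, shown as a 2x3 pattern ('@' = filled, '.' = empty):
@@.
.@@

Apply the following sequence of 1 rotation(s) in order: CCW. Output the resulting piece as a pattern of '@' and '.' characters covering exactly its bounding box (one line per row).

Answer: .@
@@
@.

Derivation:
Start:
@@.
.@@
After rotation 1 (CCW):
.@
@@
@.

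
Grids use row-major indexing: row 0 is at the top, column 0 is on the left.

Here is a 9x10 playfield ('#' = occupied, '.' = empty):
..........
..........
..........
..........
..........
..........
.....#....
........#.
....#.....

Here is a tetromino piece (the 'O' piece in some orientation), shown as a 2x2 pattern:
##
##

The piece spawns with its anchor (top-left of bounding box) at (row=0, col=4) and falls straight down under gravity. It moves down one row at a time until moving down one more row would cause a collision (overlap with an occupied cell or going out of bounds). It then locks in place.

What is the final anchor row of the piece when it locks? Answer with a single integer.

Answer: 4

Derivation:
Spawn at (row=0, col=4). Try each row:
  row 0: fits
  row 1: fits
  row 2: fits
  row 3: fits
  row 4: fits
  row 5: blocked -> lock at row 4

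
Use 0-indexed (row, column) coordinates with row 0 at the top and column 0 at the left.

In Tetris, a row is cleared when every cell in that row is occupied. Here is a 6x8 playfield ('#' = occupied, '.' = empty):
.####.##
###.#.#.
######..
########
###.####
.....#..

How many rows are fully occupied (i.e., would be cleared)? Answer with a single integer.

Check each row:
  row 0: 2 empty cells -> not full
  row 1: 3 empty cells -> not full
  row 2: 2 empty cells -> not full
  row 3: 0 empty cells -> FULL (clear)
  row 4: 1 empty cell -> not full
  row 5: 7 empty cells -> not full
Total rows cleared: 1

Answer: 1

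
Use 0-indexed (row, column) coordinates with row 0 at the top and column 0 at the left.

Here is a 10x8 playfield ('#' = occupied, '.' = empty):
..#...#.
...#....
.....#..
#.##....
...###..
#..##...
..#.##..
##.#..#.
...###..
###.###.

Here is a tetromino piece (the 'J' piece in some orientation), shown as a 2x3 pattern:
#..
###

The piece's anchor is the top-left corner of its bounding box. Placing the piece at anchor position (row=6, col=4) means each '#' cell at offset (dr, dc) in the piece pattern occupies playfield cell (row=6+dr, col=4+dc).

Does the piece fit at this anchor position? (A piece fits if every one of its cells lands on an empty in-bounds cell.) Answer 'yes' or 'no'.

Answer: no

Derivation:
Check each piece cell at anchor (6, 4):
  offset (0,0) -> (6,4): occupied ('#') -> FAIL
  offset (1,0) -> (7,4): empty -> OK
  offset (1,1) -> (7,5): empty -> OK
  offset (1,2) -> (7,6): occupied ('#') -> FAIL
All cells valid: no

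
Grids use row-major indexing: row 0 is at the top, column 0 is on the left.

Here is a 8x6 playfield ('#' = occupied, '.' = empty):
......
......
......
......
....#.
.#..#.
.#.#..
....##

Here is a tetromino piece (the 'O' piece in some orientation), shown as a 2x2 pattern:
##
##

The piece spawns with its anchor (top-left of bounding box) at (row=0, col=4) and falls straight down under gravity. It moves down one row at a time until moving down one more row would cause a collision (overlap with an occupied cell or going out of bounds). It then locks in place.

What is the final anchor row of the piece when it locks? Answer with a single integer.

Answer: 2

Derivation:
Spawn at (row=0, col=4). Try each row:
  row 0: fits
  row 1: fits
  row 2: fits
  row 3: blocked -> lock at row 2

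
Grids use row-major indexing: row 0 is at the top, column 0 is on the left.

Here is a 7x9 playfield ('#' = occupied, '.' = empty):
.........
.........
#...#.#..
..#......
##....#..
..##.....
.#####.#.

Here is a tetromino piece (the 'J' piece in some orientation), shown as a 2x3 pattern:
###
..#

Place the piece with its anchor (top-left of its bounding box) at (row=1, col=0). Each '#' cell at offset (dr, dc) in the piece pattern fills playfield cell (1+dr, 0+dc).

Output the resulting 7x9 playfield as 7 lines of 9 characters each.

Fill (1+0,0+0) = (1,0)
Fill (1+0,0+1) = (1,1)
Fill (1+0,0+2) = (1,2)
Fill (1+1,0+2) = (2,2)

Answer: .........
###......
#.#.#.#..
..#......
##....#..
..##.....
.#####.#.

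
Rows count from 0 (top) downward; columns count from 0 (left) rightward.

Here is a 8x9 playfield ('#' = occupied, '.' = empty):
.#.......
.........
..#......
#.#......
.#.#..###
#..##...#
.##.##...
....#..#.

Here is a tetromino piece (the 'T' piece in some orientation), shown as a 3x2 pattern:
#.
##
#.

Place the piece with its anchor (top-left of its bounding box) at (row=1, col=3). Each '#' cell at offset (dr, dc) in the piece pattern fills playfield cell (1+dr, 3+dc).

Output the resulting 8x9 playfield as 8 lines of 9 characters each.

Answer: .#.......
...#.....
..###....
#.##.....
.#.#..###
#..##...#
.##.##...
....#..#.

Derivation:
Fill (1+0,3+0) = (1,3)
Fill (1+1,3+0) = (2,3)
Fill (1+1,3+1) = (2,4)
Fill (1+2,3+0) = (3,3)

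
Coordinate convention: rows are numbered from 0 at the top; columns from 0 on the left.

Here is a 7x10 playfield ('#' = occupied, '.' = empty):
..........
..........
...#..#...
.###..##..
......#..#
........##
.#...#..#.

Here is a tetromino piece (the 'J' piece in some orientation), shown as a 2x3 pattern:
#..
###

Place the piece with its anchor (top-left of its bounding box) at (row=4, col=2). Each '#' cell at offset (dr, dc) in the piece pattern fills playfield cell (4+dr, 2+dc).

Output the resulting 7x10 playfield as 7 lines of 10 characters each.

Fill (4+0,2+0) = (4,2)
Fill (4+1,2+0) = (5,2)
Fill (4+1,2+1) = (5,3)
Fill (4+1,2+2) = (5,4)

Answer: ..........
..........
...#..#...
.###..##..
..#...#..#
..###...##
.#...#..#.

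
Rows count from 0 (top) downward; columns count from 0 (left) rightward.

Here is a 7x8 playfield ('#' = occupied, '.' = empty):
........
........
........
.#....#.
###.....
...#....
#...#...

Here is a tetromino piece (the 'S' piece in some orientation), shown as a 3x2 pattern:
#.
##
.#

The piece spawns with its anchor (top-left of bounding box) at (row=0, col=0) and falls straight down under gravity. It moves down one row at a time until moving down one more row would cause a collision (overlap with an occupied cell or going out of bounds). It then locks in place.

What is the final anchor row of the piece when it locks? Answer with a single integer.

Spawn at (row=0, col=0). Try each row:
  row 0: fits
  row 1: blocked -> lock at row 0

Answer: 0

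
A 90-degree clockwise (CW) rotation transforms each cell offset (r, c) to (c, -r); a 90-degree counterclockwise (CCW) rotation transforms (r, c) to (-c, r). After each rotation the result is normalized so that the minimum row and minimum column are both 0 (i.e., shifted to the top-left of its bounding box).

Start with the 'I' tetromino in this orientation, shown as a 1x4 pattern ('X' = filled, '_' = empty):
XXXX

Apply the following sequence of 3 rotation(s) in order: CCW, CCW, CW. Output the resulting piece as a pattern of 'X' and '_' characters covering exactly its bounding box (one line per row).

Start:
XXXX
After rotation 1 (CCW):
X
X
X
X
After rotation 2 (CCW):
XXXX
After rotation 3 (CW):
X
X
X
X

Answer: X
X
X
X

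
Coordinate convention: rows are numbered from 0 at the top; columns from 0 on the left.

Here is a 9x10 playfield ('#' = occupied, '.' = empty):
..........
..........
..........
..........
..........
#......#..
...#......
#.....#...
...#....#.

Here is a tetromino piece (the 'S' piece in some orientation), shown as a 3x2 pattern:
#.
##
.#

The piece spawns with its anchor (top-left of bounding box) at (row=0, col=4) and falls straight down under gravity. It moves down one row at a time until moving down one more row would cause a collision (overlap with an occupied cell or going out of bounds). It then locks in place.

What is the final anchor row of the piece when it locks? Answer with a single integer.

Answer: 6

Derivation:
Spawn at (row=0, col=4). Try each row:
  row 0: fits
  row 1: fits
  row 2: fits
  row 3: fits
  row 4: fits
  row 5: fits
  row 6: fits
  row 7: blocked -> lock at row 6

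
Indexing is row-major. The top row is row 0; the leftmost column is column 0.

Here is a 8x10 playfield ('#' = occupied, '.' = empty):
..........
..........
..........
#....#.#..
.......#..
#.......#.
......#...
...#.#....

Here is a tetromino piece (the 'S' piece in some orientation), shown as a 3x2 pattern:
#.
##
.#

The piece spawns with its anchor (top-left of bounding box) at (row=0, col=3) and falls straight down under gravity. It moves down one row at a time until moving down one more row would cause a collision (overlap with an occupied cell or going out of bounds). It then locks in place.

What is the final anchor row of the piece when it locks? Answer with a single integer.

Spawn at (row=0, col=3). Try each row:
  row 0: fits
  row 1: fits
  row 2: fits
  row 3: fits
  row 4: fits
  row 5: fits
  row 6: blocked -> lock at row 5

Answer: 5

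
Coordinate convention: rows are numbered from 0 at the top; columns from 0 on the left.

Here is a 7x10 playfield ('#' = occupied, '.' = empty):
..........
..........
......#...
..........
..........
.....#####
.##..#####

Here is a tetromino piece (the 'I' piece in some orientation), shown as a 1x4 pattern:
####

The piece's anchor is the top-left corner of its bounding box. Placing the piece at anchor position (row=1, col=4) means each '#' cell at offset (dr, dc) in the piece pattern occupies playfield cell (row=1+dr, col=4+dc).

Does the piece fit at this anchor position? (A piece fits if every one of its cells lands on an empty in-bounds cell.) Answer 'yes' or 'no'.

Answer: yes

Derivation:
Check each piece cell at anchor (1, 4):
  offset (0,0) -> (1,4): empty -> OK
  offset (0,1) -> (1,5): empty -> OK
  offset (0,2) -> (1,6): empty -> OK
  offset (0,3) -> (1,7): empty -> OK
All cells valid: yes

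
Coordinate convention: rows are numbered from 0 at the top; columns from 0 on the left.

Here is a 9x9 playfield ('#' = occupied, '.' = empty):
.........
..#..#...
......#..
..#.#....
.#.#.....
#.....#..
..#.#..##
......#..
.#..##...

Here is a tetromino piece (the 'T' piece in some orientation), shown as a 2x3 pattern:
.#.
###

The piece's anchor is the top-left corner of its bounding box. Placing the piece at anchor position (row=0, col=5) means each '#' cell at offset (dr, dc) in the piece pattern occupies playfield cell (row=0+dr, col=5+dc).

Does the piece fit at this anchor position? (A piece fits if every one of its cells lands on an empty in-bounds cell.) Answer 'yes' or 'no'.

Answer: no

Derivation:
Check each piece cell at anchor (0, 5):
  offset (0,1) -> (0,6): empty -> OK
  offset (1,0) -> (1,5): occupied ('#') -> FAIL
  offset (1,1) -> (1,6): empty -> OK
  offset (1,2) -> (1,7): empty -> OK
All cells valid: no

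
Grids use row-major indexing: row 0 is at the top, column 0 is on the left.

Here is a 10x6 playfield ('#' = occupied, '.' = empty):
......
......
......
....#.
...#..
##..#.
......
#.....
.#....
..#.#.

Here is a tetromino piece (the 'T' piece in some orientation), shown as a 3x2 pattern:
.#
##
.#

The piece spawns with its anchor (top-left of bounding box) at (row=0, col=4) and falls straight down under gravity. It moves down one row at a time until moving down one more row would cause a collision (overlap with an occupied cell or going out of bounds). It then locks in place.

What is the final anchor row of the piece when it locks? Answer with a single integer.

Spawn at (row=0, col=4). Try each row:
  row 0: fits
  row 1: fits
  row 2: blocked -> lock at row 1

Answer: 1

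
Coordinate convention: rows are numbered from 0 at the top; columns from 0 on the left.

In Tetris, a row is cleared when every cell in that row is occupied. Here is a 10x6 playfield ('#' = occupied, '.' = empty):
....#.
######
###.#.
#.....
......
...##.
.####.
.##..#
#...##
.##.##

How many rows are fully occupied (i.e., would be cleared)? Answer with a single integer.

Answer: 1

Derivation:
Check each row:
  row 0: 5 empty cells -> not full
  row 1: 0 empty cells -> FULL (clear)
  row 2: 2 empty cells -> not full
  row 3: 5 empty cells -> not full
  row 4: 6 empty cells -> not full
  row 5: 4 empty cells -> not full
  row 6: 2 empty cells -> not full
  row 7: 3 empty cells -> not full
  row 8: 3 empty cells -> not full
  row 9: 2 empty cells -> not full
Total rows cleared: 1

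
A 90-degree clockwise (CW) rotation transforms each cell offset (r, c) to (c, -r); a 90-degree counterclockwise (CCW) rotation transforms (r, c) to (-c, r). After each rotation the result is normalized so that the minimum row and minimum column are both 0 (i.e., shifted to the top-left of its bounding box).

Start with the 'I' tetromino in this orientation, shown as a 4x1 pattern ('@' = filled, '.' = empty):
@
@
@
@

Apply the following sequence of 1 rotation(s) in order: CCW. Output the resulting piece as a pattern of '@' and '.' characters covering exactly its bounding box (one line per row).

Answer: @@@@

Derivation:
Start:
@
@
@
@
After rotation 1 (CCW):
@@@@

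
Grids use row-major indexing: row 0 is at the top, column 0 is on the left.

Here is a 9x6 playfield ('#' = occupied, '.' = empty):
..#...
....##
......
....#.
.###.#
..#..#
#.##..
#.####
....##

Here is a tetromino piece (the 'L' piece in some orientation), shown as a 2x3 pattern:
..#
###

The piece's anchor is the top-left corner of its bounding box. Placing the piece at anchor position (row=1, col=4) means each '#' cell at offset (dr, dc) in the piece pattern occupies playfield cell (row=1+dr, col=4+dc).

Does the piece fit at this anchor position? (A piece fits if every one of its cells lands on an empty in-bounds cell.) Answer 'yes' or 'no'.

Check each piece cell at anchor (1, 4):
  offset (0,2) -> (1,6): out of bounds -> FAIL
  offset (1,0) -> (2,4): empty -> OK
  offset (1,1) -> (2,5): empty -> OK
  offset (1,2) -> (2,6): out of bounds -> FAIL
All cells valid: no

Answer: no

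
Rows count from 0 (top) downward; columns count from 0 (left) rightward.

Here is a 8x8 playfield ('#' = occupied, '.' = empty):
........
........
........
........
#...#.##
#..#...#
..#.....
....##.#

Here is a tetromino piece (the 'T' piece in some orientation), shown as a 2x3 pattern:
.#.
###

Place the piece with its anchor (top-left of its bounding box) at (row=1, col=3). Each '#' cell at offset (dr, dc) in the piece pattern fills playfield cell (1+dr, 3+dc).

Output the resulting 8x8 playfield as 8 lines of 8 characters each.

Fill (1+0,3+1) = (1,4)
Fill (1+1,3+0) = (2,3)
Fill (1+1,3+1) = (2,4)
Fill (1+1,3+2) = (2,5)

Answer: ........
....#...
...###..
........
#...#.##
#..#...#
..#.....
....##.#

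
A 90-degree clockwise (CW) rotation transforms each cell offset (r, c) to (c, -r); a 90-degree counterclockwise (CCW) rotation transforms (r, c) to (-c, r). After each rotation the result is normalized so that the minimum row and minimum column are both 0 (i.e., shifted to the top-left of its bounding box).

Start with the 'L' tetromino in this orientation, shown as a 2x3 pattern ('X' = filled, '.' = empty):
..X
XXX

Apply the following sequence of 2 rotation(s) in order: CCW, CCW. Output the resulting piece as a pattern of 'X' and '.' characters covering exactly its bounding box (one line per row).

Start:
..X
XXX
After rotation 1 (CCW):
XX
.X
.X
After rotation 2 (CCW):
XXX
X..

Answer: XXX
X..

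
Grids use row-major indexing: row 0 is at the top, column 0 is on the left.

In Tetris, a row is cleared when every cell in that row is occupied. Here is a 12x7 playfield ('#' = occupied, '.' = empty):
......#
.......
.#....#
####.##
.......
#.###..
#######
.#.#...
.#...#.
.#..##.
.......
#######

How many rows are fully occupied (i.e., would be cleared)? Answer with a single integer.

Check each row:
  row 0: 6 empty cells -> not full
  row 1: 7 empty cells -> not full
  row 2: 5 empty cells -> not full
  row 3: 1 empty cell -> not full
  row 4: 7 empty cells -> not full
  row 5: 3 empty cells -> not full
  row 6: 0 empty cells -> FULL (clear)
  row 7: 5 empty cells -> not full
  row 8: 5 empty cells -> not full
  row 9: 4 empty cells -> not full
  row 10: 7 empty cells -> not full
  row 11: 0 empty cells -> FULL (clear)
Total rows cleared: 2

Answer: 2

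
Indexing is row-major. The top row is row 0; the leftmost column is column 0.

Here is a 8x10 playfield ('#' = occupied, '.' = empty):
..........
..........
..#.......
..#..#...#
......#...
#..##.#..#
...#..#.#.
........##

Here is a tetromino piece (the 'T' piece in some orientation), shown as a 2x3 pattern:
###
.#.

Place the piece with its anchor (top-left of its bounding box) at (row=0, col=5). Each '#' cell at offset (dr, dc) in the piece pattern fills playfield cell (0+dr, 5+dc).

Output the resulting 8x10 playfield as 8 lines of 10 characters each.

Answer: .....###..
......#...
..#.......
..#..#...#
......#...
#..##.#..#
...#..#.#.
........##

Derivation:
Fill (0+0,5+0) = (0,5)
Fill (0+0,5+1) = (0,6)
Fill (0+0,5+2) = (0,7)
Fill (0+1,5+1) = (1,6)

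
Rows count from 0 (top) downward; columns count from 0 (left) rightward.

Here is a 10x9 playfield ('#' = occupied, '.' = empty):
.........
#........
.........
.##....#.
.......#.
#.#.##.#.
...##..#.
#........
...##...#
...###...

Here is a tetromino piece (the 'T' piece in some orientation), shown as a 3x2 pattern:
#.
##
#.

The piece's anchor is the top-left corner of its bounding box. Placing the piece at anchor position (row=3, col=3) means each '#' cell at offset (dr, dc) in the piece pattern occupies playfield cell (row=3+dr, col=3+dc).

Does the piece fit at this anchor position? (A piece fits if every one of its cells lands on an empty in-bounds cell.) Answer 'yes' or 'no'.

Check each piece cell at anchor (3, 3):
  offset (0,0) -> (3,3): empty -> OK
  offset (1,0) -> (4,3): empty -> OK
  offset (1,1) -> (4,4): empty -> OK
  offset (2,0) -> (5,3): empty -> OK
All cells valid: yes

Answer: yes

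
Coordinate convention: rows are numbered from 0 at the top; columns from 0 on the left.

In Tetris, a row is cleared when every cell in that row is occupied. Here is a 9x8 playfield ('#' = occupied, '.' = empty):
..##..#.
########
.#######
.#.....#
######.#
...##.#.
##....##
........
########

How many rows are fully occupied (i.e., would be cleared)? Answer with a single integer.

Answer: 2

Derivation:
Check each row:
  row 0: 5 empty cells -> not full
  row 1: 0 empty cells -> FULL (clear)
  row 2: 1 empty cell -> not full
  row 3: 6 empty cells -> not full
  row 4: 1 empty cell -> not full
  row 5: 5 empty cells -> not full
  row 6: 4 empty cells -> not full
  row 7: 8 empty cells -> not full
  row 8: 0 empty cells -> FULL (clear)
Total rows cleared: 2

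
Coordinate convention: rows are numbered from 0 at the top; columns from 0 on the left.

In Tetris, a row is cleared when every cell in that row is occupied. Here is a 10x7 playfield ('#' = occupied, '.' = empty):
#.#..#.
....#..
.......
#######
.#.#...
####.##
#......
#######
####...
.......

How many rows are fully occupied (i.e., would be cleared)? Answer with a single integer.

Check each row:
  row 0: 4 empty cells -> not full
  row 1: 6 empty cells -> not full
  row 2: 7 empty cells -> not full
  row 3: 0 empty cells -> FULL (clear)
  row 4: 5 empty cells -> not full
  row 5: 1 empty cell -> not full
  row 6: 6 empty cells -> not full
  row 7: 0 empty cells -> FULL (clear)
  row 8: 3 empty cells -> not full
  row 9: 7 empty cells -> not full
Total rows cleared: 2

Answer: 2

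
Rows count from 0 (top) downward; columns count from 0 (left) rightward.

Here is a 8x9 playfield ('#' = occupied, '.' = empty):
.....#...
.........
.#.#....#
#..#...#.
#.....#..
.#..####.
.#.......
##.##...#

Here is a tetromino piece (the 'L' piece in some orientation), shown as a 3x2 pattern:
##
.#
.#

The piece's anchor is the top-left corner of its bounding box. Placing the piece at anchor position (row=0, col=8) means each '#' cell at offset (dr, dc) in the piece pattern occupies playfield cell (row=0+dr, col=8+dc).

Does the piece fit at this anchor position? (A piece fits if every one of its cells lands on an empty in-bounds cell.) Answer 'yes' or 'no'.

Answer: no

Derivation:
Check each piece cell at anchor (0, 8):
  offset (0,0) -> (0,8): empty -> OK
  offset (0,1) -> (0,9): out of bounds -> FAIL
  offset (1,1) -> (1,9): out of bounds -> FAIL
  offset (2,1) -> (2,9): out of bounds -> FAIL
All cells valid: no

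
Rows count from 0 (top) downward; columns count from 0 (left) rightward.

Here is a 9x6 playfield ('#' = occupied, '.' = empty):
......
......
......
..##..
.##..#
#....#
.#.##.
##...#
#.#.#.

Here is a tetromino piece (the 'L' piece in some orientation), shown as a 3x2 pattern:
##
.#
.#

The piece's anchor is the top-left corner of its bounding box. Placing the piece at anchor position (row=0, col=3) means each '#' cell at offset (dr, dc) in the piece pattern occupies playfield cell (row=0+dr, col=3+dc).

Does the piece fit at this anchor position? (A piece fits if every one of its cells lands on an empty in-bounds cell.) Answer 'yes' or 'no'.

Check each piece cell at anchor (0, 3):
  offset (0,0) -> (0,3): empty -> OK
  offset (0,1) -> (0,4): empty -> OK
  offset (1,1) -> (1,4): empty -> OK
  offset (2,1) -> (2,4): empty -> OK
All cells valid: yes

Answer: yes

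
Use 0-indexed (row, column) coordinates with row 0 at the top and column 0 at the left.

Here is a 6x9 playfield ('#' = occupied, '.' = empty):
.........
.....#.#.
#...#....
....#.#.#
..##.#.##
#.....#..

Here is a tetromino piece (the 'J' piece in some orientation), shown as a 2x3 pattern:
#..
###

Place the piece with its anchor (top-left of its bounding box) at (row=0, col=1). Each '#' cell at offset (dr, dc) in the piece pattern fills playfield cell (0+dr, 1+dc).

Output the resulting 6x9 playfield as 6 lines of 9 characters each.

Fill (0+0,1+0) = (0,1)
Fill (0+1,1+0) = (1,1)
Fill (0+1,1+1) = (1,2)
Fill (0+1,1+2) = (1,3)

Answer: .#.......
.###.#.#.
#...#....
....#.#.#
..##.#.##
#.....#..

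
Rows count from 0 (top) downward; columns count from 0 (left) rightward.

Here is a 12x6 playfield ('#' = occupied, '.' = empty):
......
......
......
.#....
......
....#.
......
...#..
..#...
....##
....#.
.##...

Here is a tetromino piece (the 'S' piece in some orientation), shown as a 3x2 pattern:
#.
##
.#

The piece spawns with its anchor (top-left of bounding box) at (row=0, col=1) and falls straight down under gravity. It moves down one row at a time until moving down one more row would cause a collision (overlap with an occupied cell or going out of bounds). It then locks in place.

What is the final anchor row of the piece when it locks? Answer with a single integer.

Spawn at (row=0, col=1). Try each row:
  row 0: fits
  row 1: fits
  row 2: blocked -> lock at row 1

Answer: 1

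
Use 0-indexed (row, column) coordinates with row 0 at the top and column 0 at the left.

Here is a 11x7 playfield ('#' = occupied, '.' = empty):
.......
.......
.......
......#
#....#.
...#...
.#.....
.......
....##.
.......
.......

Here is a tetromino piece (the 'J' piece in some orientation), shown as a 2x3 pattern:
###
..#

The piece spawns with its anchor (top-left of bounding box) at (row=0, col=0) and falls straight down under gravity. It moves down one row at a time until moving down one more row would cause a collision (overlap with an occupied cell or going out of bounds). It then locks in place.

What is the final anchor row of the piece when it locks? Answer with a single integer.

Answer: 3

Derivation:
Spawn at (row=0, col=0). Try each row:
  row 0: fits
  row 1: fits
  row 2: fits
  row 3: fits
  row 4: blocked -> lock at row 3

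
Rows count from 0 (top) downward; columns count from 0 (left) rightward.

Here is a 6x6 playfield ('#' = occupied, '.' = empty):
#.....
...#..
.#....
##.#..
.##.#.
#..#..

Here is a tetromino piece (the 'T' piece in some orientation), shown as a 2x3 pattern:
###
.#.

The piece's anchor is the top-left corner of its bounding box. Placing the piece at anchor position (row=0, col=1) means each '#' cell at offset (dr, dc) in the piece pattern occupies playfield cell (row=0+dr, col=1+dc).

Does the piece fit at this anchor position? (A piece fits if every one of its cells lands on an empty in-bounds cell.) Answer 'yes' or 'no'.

Answer: yes

Derivation:
Check each piece cell at anchor (0, 1):
  offset (0,0) -> (0,1): empty -> OK
  offset (0,1) -> (0,2): empty -> OK
  offset (0,2) -> (0,3): empty -> OK
  offset (1,1) -> (1,2): empty -> OK
All cells valid: yes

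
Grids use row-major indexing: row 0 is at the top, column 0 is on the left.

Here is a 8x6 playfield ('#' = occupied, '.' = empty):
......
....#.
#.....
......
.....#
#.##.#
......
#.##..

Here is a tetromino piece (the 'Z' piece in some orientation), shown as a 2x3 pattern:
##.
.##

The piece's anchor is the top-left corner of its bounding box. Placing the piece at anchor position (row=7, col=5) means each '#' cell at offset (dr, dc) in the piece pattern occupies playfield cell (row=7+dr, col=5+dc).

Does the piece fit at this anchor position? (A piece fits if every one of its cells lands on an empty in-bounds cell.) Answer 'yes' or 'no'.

Answer: no

Derivation:
Check each piece cell at anchor (7, 5):
  offset (0,0) -> (7,5): empty -> OK
  offset (0,1) -> (7,6): out of bounds -> FAIL
  offset (1,1) -> (8,6): out of bounds -> FAIL
  offset (1,2) -> (8,7): out of bounds -> FAIL
All cells valid: no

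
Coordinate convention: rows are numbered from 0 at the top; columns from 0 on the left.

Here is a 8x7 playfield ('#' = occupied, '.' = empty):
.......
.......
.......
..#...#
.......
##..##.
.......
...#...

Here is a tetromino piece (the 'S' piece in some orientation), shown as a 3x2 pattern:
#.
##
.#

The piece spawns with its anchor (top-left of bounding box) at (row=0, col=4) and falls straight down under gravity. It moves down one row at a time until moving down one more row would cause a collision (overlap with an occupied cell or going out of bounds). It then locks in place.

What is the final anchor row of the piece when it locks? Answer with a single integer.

Answer: 2

Derivation:
Spawn at (row=0, col=4). Try each row:
  row 0: fits
  row 1: fits
  row 2: fits
  row 3: blocked -> lock at row 2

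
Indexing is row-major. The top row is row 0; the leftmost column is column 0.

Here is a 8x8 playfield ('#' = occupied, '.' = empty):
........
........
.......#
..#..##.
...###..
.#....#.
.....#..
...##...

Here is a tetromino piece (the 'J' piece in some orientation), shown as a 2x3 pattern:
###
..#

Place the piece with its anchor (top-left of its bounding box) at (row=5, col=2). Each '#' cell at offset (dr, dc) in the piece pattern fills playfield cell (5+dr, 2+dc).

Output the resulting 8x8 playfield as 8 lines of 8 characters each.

Answer: ........
........
.......#
..#..##.
...###..
.####.#.
....##..
...##...

Derivation:
Fill (5+0,2+0) = (5,2)
Fill (5+0,2+1) = (5,3)
Fill (5+0,2+2) = (5,4)
Fill (5+1,2+2) = (6,4)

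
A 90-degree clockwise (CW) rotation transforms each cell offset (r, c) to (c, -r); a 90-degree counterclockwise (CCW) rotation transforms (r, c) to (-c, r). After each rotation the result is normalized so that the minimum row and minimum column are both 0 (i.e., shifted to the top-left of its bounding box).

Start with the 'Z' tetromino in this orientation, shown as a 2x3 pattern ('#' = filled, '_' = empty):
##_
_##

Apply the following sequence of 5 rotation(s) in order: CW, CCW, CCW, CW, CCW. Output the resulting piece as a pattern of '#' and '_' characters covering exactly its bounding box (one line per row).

Answer: _#
##
#_

Derivation:
Start:
##_
_##
After rotation 1 (CW):
_#
##
#_
After rotation 2 (CCW):
##_
_##
After rotation 3 (CCW):
_#
##
#_
After rotation 4 (CW):
##_
_##
After rotation 5 (CCW):
_#
##
#_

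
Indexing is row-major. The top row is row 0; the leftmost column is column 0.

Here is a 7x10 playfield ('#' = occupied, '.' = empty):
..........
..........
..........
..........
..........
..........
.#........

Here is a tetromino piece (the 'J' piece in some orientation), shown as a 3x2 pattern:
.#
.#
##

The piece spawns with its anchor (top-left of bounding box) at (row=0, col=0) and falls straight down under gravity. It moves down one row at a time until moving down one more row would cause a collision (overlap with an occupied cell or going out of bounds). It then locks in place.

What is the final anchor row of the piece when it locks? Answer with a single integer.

Spawn at (row=0, col=0). Try each row:
  row 0: fits
  row 1: fits
  row 2: fits
  row 3: fits
  row 4: blocked -> lock at row 3

Answer: 3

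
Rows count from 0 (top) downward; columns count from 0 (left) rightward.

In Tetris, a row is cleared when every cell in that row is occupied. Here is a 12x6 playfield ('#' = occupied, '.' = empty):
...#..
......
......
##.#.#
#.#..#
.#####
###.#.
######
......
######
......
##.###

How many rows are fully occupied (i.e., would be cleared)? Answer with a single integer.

Check each row:
  row 0: 5 empty cells -> not full
  row 1: 6 empty cells -> not full
  row 2: 6 empty cells -> not full
  row 3: 2 empty cells -> not full
  row 4: 3 empty cells -> not full
  row 5: 1 empty cell -> not full
  row 6: 2 empty cells -> not full
  row 7: 0 empty cells -> FULL (clear)
  row 8: 6 empty cells -> not full
  row 9: 0 empty cells -> FULL (clear)
  row 10: 6 empty cells -> not full
  row 11: 1 empty cell -> not full
Total rows cleared: 2

Answer: 2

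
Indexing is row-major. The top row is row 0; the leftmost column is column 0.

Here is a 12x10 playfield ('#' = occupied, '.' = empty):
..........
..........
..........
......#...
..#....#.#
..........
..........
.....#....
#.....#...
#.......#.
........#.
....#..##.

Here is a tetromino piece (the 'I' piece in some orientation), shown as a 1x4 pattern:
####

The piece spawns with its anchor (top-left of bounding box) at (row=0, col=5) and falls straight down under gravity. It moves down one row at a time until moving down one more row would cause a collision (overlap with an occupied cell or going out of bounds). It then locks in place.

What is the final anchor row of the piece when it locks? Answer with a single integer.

Spawn at (row=0, col=5). Try each row:
  row 0: fits
  row 1: fits
  row 2: fits
  row 3: blocked -> lock at row 2

Answer: 2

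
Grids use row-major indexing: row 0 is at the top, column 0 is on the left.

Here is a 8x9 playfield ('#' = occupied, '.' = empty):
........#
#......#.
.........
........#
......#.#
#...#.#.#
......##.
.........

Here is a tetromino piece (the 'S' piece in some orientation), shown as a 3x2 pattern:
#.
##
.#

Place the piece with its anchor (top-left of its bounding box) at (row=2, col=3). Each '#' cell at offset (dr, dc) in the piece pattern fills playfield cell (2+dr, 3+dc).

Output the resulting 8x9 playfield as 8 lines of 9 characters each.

Fill (2+0,3+0) = (2,3)
Fill (2+1,3+0) = (3,3)
Fill (2+1,3+1) = (3,4)
Fill (2+2,3+1) = (4,4)

Answer: ........#
#......#.
...#.....
...##...#
....#.#.#
#...#.#.#
......##.
.........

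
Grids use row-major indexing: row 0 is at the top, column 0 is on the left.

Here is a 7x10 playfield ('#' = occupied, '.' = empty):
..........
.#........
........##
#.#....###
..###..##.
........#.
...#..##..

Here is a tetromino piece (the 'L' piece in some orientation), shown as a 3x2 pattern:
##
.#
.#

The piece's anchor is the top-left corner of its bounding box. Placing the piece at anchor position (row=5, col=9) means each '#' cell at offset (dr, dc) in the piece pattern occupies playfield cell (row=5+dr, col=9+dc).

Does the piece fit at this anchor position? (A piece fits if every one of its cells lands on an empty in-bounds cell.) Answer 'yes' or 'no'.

Answer: no

Derivation:
Check each piece cell at anchor (5, 9):
  offset (0,0) -> (5,9): empty -> OK
  offset (0,1) -> (5,10): out of bounds -> FAIL
  offset (1,1) -> (6,10): out of bounds -> FAIL
  offset (2,1) -> (7,10): out of bounds -> FAIL
All cells valid: no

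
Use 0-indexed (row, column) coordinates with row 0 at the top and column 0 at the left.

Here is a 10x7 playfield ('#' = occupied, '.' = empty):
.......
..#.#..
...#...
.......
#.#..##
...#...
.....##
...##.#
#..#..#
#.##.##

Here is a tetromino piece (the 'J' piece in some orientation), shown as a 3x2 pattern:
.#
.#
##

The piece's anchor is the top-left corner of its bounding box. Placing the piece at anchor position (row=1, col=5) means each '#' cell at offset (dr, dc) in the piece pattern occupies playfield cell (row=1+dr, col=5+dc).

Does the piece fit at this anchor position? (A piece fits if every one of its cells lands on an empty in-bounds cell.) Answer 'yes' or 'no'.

Answer: yes

Derivation:
Check each piece cell at anchor (1, 5):
  offset (0,1) -> (1,6): empty -> OK
  offset (1,1) -> (2,6): empty -> OK
  offset (2,0) -> (3,5): empty -> OK
  offset (2,1) -> (3,6): empty -> OK
All cells valid: yes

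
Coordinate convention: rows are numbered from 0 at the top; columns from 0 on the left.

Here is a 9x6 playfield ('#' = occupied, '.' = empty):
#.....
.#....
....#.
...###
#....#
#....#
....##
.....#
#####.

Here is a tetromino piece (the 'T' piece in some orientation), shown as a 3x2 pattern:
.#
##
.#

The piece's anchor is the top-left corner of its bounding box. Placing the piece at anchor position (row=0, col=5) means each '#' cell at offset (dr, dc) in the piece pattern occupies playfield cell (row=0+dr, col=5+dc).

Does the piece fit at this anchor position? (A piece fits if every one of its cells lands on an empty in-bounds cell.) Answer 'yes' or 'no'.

Check each piece cell at anchor (0, 5):
  offset (0,1) -> (0,6): out of bounds -> FAIL
  offset (1,0) -> (1,5): empty -> OK
  offset (1,1) -> (1,6): out of bounds -> FAIL
  offset (2,1) -> (2,6): out of bounds -> FAIL
All cells valid: no

Answer: no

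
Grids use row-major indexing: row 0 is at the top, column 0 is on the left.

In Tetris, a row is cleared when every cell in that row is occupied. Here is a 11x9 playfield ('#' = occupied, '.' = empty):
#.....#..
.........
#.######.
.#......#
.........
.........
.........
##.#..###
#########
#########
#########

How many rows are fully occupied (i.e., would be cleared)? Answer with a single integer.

Check each row:
  row 0: 7 empty cells -> not full
  row 1: 9 empty cells -> not full
  row 2: 2 empty cells -> not full
  row 3: 7 empty cells -> not full
  row 4: 9 empty cells -> not full
  row 5: 9 empty cells -> not full
  row 6: 9 empty cells -> not full
  row 7: 3 empty cells -> not full
  row 8: 0 empty cells -> FULL (clear)
  row 9: 0 empty cells -> FULL (clear)
  row 10: 0 empty cells -> FULL (clear)
Total rows cleared: 3

Answer: 3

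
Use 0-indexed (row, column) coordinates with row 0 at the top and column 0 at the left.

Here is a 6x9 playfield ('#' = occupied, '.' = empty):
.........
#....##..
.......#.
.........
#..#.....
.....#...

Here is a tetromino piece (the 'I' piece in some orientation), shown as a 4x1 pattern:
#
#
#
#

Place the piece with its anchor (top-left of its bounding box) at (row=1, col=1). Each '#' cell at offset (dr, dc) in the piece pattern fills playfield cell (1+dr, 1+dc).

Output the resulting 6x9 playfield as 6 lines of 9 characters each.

Answer: .........
##...##..
.#.....#.
.#.......
##.#.....
.....#...

Derivation:
Fill (1+0,1+0) = (1,1)
Fill (1+1,1+0) = (2,1)
Fill (1+2,1+0) = (3,1)
Fill (1+3,1+0) = (4,1)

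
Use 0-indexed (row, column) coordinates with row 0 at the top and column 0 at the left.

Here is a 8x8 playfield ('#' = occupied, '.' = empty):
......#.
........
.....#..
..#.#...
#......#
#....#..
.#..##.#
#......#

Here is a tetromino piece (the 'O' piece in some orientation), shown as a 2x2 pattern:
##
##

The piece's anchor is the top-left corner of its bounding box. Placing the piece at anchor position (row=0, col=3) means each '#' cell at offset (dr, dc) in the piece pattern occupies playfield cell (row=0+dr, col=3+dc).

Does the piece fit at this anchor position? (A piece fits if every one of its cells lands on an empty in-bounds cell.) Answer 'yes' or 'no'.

Check each piece cell at anchor (0, 3):
  offset (0,0) -> (0,3): empty -> OK
  offset (0,1) -> (0,4): empty -> OK
  offset (1,0) -> (1,3): empty -> OK
  offset (1,1) -> (1,4): empty -> OK
All cells valid: yes

Answer: yes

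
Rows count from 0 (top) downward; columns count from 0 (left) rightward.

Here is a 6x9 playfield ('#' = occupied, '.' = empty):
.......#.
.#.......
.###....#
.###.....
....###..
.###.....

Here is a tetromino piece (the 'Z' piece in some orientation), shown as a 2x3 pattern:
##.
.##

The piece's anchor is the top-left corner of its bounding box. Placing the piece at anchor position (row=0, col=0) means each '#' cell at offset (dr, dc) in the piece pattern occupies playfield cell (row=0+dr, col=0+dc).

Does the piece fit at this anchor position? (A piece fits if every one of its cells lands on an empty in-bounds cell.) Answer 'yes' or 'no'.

Answer: no

Derivation:
Check each piece cell at anchor (0, 0):
  offset (0,0) -> (0,0): empty -> OK
  offset (0,1) -> (0,1): empty -> OK
  offset (1,1) -> (1,1): occupied ('#') -> FAIL
  offset (1,2) -> (1,2): empty -> OK
All cells valid: no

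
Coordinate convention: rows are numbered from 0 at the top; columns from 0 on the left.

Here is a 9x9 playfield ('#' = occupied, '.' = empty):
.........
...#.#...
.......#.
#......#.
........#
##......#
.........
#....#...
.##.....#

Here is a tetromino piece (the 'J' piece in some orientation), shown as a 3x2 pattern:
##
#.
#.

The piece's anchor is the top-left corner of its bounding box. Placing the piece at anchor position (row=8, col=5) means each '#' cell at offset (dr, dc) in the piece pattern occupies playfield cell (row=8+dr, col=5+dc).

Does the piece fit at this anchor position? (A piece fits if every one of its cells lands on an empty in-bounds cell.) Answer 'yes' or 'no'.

Check each piece cell at anchor (8, 5):
  offset (0,0) -> (8,5): empty -> OK
  offset (0,1) -> (8,6): empty -> OK
  offset (1,0) -> (9,5): out of bounds -> FAIL
  offset (2,0) -> (10,5): out of bounds -> FAIL
All cells valid: no

Answer: no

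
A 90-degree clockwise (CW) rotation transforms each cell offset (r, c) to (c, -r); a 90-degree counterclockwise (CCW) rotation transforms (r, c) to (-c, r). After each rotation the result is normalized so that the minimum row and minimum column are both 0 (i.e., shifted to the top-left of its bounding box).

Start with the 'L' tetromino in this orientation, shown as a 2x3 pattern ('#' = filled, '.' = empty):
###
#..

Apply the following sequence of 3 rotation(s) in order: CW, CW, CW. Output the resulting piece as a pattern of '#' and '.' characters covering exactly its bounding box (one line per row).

Answer: #.
#.
##

Derivation:
Start:
###
#..
After rotation 1 (CW):
##
.#
.#
After rotation 2 (CW):
..#
###
After rotation 3 (CW):
#.
#.
##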